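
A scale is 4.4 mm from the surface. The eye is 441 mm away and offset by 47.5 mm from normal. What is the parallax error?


error = h * offset / d
= 4.4 * 47.5 / 441
= 0.4739

0.4739


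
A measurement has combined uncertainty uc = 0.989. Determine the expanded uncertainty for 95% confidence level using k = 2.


U = k * uc
U = 2 * 0.989
U = 1.9780

1.9780


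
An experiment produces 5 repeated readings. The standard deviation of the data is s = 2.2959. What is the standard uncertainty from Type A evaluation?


u_A = s / sqrt(n)
u_A = 2.2959 / sqrt(5)
u_A = 2.2959 / 2.236068
u_A = 1.0268

1.0268


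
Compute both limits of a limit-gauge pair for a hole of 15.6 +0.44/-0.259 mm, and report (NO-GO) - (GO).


GO = nominal - lower_tol (smallest hole = maximum material condition)
GO = 15.6 - 0.259 = 15.341
NO-GO = nominal + upper_tol (largest hole = least material condition)
NO-GO = 15.6 + 0.44 = 16.04
spread = NO-GO - GO = 16.04 - 15.341 = 0.6990

0.6990


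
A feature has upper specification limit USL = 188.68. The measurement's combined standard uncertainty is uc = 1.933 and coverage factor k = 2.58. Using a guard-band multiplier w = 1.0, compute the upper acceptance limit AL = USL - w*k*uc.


U = k * uc = 2.58 * 1.933 = 4.98714
guard band g = w * U = 1.0 * 4.98714 = 4.98714
AL = USL - g = 188.68 - 4.98714
AL = 183.6929

183.6929


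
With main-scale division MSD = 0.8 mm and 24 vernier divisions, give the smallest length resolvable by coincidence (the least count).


LC = MSD / n_div
= 0.8 / 24
= 0.0333

0.0333


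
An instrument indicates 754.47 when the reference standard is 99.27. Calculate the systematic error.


Systematic error = measured - true
= 754.47 - 99.27
= 655.2000

655.2000


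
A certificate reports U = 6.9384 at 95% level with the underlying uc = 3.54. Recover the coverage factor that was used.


k = U / uc
k = 6.9384 / 3.54
k = 1.96

1.96


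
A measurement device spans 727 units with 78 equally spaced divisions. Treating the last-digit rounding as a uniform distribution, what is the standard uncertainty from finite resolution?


resolution = range / divisions
resolution = 727 / 78 = 9.3205128
u_res = resolution / (2*sqrt(3))
u_res = 9.3205128 / 3.4641016
u_res = 2.6906

2.6906


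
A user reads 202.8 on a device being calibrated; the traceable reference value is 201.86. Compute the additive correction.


Correction = standard - reading
= 201.86 - 202.8
= -0.9400

-0.9400


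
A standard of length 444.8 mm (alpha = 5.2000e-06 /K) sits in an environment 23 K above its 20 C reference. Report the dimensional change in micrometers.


dL = L * alpha * dT
= 444.8 * 5.2000e-06 * 23
= 0.0531981 mm
dL_um = 0.0531981 * 1000 = 53.1981 um

53.1981


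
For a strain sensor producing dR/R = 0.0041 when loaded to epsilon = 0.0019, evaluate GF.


GF = (dR/R) / epsilon
= 0.0041 / 0.0019
= 2.1579

2.1579


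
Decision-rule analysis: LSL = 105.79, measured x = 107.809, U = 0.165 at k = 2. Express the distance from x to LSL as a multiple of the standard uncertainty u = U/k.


u = U / k = 0.165 / 2 = 0.0825
margin = |LSL - x| = |105.79 - 107.809| = 2.019
z = margin / u = 2.019 / 0.0825
z = 24.4727

24.4727


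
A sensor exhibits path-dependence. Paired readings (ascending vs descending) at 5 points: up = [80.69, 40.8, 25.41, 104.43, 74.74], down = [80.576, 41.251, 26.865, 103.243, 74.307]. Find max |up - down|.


|80.69 - 80.576| = 0.1140
|40.8 - 41.251| = 0.4510
|25.41 - 26.865| = 1.4550
|104.43 - 103.243| = 1.1870
|74.74 - 74.307| = 0.4330
hysteresis = max(diffs) = 1.4550

1.4550


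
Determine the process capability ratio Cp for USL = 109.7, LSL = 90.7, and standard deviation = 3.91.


Cp = (USL - LSL) / (6 * sigma)
= (109.7 - 90.7) / (6 * 3.91)
= 19.0000 / 23.4600
= 0.8099

0.8099


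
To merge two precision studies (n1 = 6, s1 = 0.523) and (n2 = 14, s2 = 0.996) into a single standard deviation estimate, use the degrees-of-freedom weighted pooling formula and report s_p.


s_p = sqrt(((n1-1)*s1^2 + (n2-1)*s2^2) / (n1+n2-2))
numerator = (6-1)*0.523^2 + (14-1)*0.996^2 = 1.367645 + 12.896208 = 14.263853
denominator = 6 + 14 - 2 = 18
s_p^2 = 14.263853 / 18 = 0.79243628
s_p = sqrt(0.79243628) = 0.8902

0.8902


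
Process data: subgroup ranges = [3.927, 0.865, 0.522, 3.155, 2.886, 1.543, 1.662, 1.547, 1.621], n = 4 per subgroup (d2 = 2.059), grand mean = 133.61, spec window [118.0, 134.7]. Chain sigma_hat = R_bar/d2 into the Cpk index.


R_bar = (3.927 + 0.865 + 0.522 + 3.155 + 2.886 + 1.543 + 1.662 + 1.547 + 1.621) / 9 = 1.9697778
sigma = R_bar / d2 = 1.9697778 / 2.059 = 0.95666722
Cp = (USL - LSL)/(6*sigma) = (134.7 - 118.0)/(6*0.95666722) = 2.9094
Cpu = (134.7 - 133.61)/(3*0.95666722) = 0.3798
Cpl = (133.61 - 118.0)/(3*0.95666722) = 5.4390
Cpk = min(Cpu, Cpl) = 0.3798

0.3798


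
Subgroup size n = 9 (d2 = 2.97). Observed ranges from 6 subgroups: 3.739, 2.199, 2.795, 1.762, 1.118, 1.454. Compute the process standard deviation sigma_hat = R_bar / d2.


R_bar = (3.739 + 2.199 + 2.795 + 1.762 + 1.118 + 1.454) / 6
R_bar = 13.067 / 6 = 2.1778333
sigma_hat = R_bar / d2 = 2.1778333 / 2.97 = 0.7333

0.7333


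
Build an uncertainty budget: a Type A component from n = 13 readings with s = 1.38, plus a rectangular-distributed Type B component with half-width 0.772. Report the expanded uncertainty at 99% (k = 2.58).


u_A = s / sqrt(n) = 1.38 / sqrt(13) = 0.38274314
u_B = half_width / sqrt(3) = 0.772 / sqrt(3) = 0.44571441
uc = sqrt(u_A^2 + u_B^2) = sqrt(0.38274314^2 + 0.44571441^2) = 0.58749778
U = k * uc = 2.58 * 0.58749778
U = 1.5157

1.5157


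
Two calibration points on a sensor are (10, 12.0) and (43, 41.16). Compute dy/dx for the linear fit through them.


slope = (y2 - y1) / (x2 - x1)
= (41.16 - 12.0) / (43 - 10)
= 29.1600 / 33
= 0.8836

0.8836


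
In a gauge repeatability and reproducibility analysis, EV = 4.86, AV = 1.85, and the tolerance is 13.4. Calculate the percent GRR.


GRR = sqrt(EV^2 + AV^2) = sqrt(4.86^2 + 1.85^2) = 5.2002019
%GRR = GRR / tol * 100 = 5.2002019 / 13.4 * 100
%GRR = 38.8075

38.8075


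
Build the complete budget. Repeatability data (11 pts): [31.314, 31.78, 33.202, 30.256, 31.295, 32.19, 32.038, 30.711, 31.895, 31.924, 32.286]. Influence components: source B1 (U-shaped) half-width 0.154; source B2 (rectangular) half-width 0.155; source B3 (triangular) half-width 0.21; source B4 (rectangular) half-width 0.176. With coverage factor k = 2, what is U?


mean = (31.314 + 31.78 + 33.202 + 30.256 + 31.295 + 32.19 + 32.038 + 30.711 + 31.895 + 31.924 + 32.286) / 11 = 31.71736364
s = sqrt(sum((x - mean)^2)/(n-1)) = 0.80133055
u_A = s / sqrt(n) = 0.80133055 / sqrt(11) = 0.24161025
u_B1 = 0.154 / sqrt(2) = 0.10889444
u_B2 = 0.155 / sqrt(3) = 0.089489292
u_B3 = 0.21 / sqrt(6) = 0.085732141
u_B4 = 0.176 / sqrt(3) = 0.10161365
uc = sqrt(0.24161025^2 + 0.10889444^2 + 0.089489292^2 + 0.085732141^2 + 0.10161365^2) = 0.30970499
U = k * uc = 2 * 0.30970499
U = 0.6194

0.6194


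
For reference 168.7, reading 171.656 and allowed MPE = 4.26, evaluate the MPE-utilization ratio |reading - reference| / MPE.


e = indication - reference = 171.656 - 168.7 = 2.9560
|e| = 2.9560
ratio = |e| / MPE = 2.9560 / 4.26
ratio = 0.6939

0.6939


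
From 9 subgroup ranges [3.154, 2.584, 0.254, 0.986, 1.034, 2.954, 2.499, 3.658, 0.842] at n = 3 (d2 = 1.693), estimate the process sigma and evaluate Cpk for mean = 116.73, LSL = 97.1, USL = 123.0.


R_bar = (3.154 + 2.584 + 0.254 + 0.986 + 1.034 + 2.954 + 2.499 + 3.658 + 0.842) / 9 = 1.9961111
sigma = R_bar / d2 = 1.9961111 / 1.693 = 1.1790379
Cp = (USL - LSL)/(6*sigma) = (123.0 - 97.1)/(6*1.1790379) = 3.6612
Cpu = (123.0 - 116.73)/(3*1.1790379) = 1.7726
Cpl = (116.73 - 97.1)/(3*1.1790379) = 5.5497
Cpk = min(Cpu, Cpl) = 1.7726

1.7726


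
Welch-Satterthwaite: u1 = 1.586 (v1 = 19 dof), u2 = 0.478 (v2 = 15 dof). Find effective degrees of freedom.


uc = sqrt(u1^2 + u2^2) = sqrt(1.586^2 + 0.478^2) = 1.6564661
v_eff = uc^4 / (u1^4/v1 + u2^4/v2)
= 1.6564661^4 / (1.586^4/19 + 0.478^4/15)
= 7.5288771 / 0.33649175
v_eff = 22.3746

22.3746


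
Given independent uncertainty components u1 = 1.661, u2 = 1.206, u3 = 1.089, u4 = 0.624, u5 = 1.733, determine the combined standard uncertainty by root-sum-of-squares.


uc = sqrt(1.661^2 + 1.206^2 + 1.089^2 + 0.624^2 + 1.733^2)
uc = sqrt(8.791943)
uc = 2.9651

2.9651


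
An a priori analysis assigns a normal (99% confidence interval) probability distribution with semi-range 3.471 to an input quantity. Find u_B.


u_B = half_width / 2.576
u_B = 3.471 / 2.576
u_B = 1.3474

1.3474


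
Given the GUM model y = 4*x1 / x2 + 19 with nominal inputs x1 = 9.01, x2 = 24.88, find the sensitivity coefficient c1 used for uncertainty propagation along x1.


y = 4*x1 / x2 + 19
dy/dx1 = 4/x2
Evaluate at x2 = 24.88: c1 = 4 / 24.88
c1 = 0.1608

0.1608


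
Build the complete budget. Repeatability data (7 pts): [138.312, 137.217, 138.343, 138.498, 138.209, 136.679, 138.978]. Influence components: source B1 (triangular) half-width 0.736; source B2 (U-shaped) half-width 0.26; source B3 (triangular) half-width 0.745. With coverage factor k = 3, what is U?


mean = (138.312 + 137.217 + 138.343 + 138.498 + 138.209 + 136.679 + 138.978) / 7 = 138.0337143
s = sqrt(sum((x - mean)^2)/(n-1)) = 0.7972176
u_A = s / sqrt(n) = 0.7972176 / sqrt(7) = 0.30131993
u_B1 = 0.736 / sqrt(6) = 0.30047074
u_B2 = 0.26 / sqrt(2) = 0.18384776
u_B3 = 0.745 / sqrt(6) = 0.30414498
uc = sqrt(0.30131993^2 + 0.30047074^2 + 0.18384776^2 + 0.30414498^2) = 0.5544191
U = k * uc = 3 * 0.5544191
U = 1.6633

1.6633


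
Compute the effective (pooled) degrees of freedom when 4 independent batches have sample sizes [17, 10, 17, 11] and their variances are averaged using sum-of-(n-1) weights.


nu = sum_i (n_i - 1)
nu = ((17 - 1) + (10 - 1) + (17 - 1) + (11 - 1))
nu = 16 + 9 + 16 + 10
nu = 51

51


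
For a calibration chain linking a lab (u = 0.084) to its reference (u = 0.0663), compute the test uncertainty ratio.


TUR = u_lab / u_ref
= 0.084 / 0.0663
= 1.2670

1.2670


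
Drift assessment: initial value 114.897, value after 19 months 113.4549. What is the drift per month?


rate = (v2 - v1) / months
= (113.4549 - 114.897) / 19
= -1.4421 / 19
= -0.0759

-0.0759


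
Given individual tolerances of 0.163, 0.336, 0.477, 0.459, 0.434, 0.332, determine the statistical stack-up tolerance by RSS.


RSS = sqrt(0.163^2 + 0.336^2 + 0.477^2 + 0.459^2 + 0.434^2 + 0.332^2)
= sqrt(0.876255)
= 0.9361

0.9361


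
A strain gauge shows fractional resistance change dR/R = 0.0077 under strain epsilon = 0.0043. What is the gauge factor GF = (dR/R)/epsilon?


GF = (dR/R) / epsilon
= 0.0077 / 0.0043
= 1.7907

1.7907


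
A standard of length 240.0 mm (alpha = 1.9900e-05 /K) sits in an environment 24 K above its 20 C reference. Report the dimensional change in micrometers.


dL = L * alpha * dT
= 240.0 * 1.9900e-05 * 24
= 0.1146240 mm
dL_um = 0.1146240 * 1000 = 114.6240 um

114.6240


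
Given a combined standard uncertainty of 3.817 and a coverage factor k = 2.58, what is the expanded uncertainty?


U = k * uc
U = 2.58 * 3.817
U = 9.8479

9.8479


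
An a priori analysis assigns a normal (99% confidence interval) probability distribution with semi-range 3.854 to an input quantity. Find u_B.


u_B = half_width / 2.576
u_B = 3.854 / 2.576
u_B = 1.4961

1.4961


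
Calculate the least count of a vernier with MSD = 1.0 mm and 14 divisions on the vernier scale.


LC = MSD / n_div
= 1.0 / 14
= 0.0714

0.0714


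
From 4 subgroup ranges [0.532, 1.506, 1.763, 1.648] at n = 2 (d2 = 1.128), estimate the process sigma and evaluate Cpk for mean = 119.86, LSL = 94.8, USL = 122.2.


R_bar = (0.532 + 1.506 + 1.763 + 1.648) / 4 = 1.36225
sigma = R_bar / d2 = 1.36225 / 1.128 = 1.2076684
Cp = (USL - LSL)/(6*sigma) = (122.2 - 94.8)/(6*1.2076684) = 3.7814
Cpu = (122.2 - 119.86)/(3*1.2076684) = 0.6459
Cpl = (119.86 - 94.8)/(3*1.2076684) = 6.9169
Cpk = min(Cpu, Cpl) = 0.6459

0.6459


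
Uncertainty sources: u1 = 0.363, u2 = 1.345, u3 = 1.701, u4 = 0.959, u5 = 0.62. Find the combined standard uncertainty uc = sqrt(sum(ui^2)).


uc = sqrt(0.363^2 + 1.345^2 + 1.701^2 + 0.959^2 + 0.62^2)
uc = sqrt(6.138276)
uc = 2.4776

2.4776


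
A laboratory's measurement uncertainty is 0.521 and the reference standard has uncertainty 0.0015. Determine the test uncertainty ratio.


TUR = u_lab / u_ref
= 0.521 / 0.0015
= 347.3333

347.3333


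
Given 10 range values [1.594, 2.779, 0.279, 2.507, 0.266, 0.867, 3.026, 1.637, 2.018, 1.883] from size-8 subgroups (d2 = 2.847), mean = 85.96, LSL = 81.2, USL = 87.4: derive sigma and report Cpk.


R_bar = (1.594 + 2.779 + 0.279 + 2.507 + 0.266 + 0.867 + 3.026 + 1.637 + 2.018 + 1.883) / 10 = 1.6856
sigma = R_bar / d2 = 1.6856 / 2.847 = 0.59206182
Cp = (USL - LSL)/(6*sigma) = (87.4 - 81.2)/(6*0.59206182) = 1.7453
Cpu = (87.4 - 85.96)/(3*0.59206182) = 0.8107
Cpl = (85.96 - 81.2)/(3*0.59206182) = 2.6799
Cpk = min(Cpu, Cpl) = 0.8107

0.8107


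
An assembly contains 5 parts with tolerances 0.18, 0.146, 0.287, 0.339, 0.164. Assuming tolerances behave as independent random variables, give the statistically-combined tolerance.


RSS = sqrt(0.18^2 + 0.146^2 + 0.287^2 + 0.339^2 + 0.164^2)
= sqrt(0.277902)
= 0.5272

0.5272


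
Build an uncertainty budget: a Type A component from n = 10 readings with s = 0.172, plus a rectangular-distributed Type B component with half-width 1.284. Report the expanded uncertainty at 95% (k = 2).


u_A = s / sqrt(n) = 0.172 / sqrt(10) = 0.054391176
u_B = half_width / sqrt(3) = 1.284 / sqrt(3) = 0.74131775
uc = sqrt(u_A^2 + u_B^2) = sqrt(0.054391176^2 + 0.74131775^2) = 0.74331044
U = k * uc = 2 * 0.74331044
U = 1.4866

1.4866


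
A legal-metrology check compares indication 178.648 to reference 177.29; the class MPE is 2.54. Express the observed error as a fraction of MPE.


e = indication - reference = 178.648 - 177.29 = 1.3580
|e| = 1.3580
ratio = |e| / MPE = 1.3580 / 2.54
ratio = 0.5346

0.5346


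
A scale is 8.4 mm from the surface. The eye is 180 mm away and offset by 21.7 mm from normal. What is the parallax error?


error = h * offset / d
= 8.4 * 21.7 / 180
= 1.0127

1.0127


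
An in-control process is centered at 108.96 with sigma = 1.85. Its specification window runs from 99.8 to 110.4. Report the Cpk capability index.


Cpu = (USL - mean) / (3*sigma) = (110.4 - 108.96) / (3*1.85) = 0.2595
Cpl = (mean - LSL) / (3*sigma) = (108.96 - 99.8) / (3*1.85) = 1.6505
Cpk = min(Cpu, Cpl) = 0.2595

0.2595


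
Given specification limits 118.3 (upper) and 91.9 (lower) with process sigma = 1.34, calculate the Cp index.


Cp = (USL - LSL) / (6 * sigma)
= (118.3 - 91.9) / (6 * 1.34)
= 26.4000 / 8.0400
= 3.2836

3.2836


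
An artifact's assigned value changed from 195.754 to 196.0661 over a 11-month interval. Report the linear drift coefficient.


rate = (v2 - v1) / months
= (196.0661 - 195.754) / 11
= 0.3121 / 11
= 0.0284

0.0284


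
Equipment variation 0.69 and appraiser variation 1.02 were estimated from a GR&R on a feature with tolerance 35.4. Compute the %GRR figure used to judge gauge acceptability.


GRR = sqrt(EV^2 + AV^2) = sqrt(0.69^2 + 1.02^2) = 1.2314625
%GRR = GRR / tol * 100 = 1.2314625 / 35.4 * 100
%GRR = 3.4787

3.4787


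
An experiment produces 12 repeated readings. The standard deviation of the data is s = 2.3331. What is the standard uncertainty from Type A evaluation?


u_A = s / sqrt(n)
u_A = 2.3331 / sqrt(12)
u_A = 2.3331 / 3.4641016
u_A = 0.6735

0.6735


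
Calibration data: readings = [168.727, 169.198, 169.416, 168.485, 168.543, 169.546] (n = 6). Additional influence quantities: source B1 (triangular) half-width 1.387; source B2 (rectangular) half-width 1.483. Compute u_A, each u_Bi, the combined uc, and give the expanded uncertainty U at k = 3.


mean = (168.727 + 169.198 + 169.416 + 168.485 + 168.543 + 169.546) / 6 = 168.9858333
s = sqrt(sum((x - mean)^2)/(n-1)) = 0.45995105
u_A = s / sqrt(n) = 0.45995105 / sqrt(6) = 0.18777423
u_B1 = 1.387 / sqrt(6) = 0.56624038
u_B2 = 1.483 / sqrt(3) = 0.85621045
uc = sqrt(0.18777423^2 + 0.56624038^2 + 0.85621045^2) = 1.0435438
U = k * uc = 3 * 1.0435438
U = 3.1306

3.1306


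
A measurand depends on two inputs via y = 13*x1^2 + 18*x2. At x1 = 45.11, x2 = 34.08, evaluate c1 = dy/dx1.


y = 13*x1^2 + 18*x2
dy/dx1 = 2*13*x1
Evaluate at x1 = 45.11: c1 = 26 * 45.11
c1 = 1172.8600

1172.8600


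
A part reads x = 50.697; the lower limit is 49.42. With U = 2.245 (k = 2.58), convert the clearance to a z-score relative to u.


u = U / k = 2.245 / 2.58 = 0.87015504
margin = |LSL - x| = |49.42 - 50.697| = 1.277
z = margin / u = 1.277 / 0.87015504
z = 1.4676

1.4676


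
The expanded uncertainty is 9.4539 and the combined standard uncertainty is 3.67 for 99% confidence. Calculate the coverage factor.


k = U / uc
k = 9.4539 / 3.67
k = 2.576

2.576


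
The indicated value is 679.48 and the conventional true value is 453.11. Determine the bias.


Systematic error = measured - true
= 679.48 - 453.11
= 226.3700

226.3700


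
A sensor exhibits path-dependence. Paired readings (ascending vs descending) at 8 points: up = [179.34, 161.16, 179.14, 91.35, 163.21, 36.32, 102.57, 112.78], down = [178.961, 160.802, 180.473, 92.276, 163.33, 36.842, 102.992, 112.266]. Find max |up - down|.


|179.34 - 178.961| = 0.3790
|161.16 - 160.802| = 0.3580
|179.14 - 180.473| = 1.3330
|91.35 - 92.276| = 0.9260
|163.21 - 163.33| = 0.1200
|36.32 - 36.842| = 0.5220
|102.57 - 102.992| = 0.4220
|112.78 - 112.266| = 0.5140
hysteresis = max(diffs) = 1.3330

1.3330


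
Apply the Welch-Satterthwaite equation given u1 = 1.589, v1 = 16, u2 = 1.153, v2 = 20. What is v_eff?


uc = sqrt(u1^2 + u2^2) = sqrt(1.589^2 + 1.153^2) = 1.9632448
v_eff = uc^4 / (u1^4/v1 + u2^4/v2)
= 1.9632448^4 / (1.589^4/16 + 1.153^4/20)
= 14.855861 / 0.48681804
v_eff = 30.5162

30.5162


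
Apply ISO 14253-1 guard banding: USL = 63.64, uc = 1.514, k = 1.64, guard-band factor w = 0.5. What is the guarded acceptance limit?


U = k * uc = 1.64 * 1.514 = 2.48296
guard band g = w * U = 0.5 * 2.48296 = 1.24148
AL = USL - g = 63.64 - 1.24148
AL = 62.3985

62.3985


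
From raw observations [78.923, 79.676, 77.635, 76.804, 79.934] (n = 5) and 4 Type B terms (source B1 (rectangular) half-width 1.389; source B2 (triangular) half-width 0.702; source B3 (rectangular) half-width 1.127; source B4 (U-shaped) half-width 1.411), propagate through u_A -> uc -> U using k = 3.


mean = (78.923 + 79.676 + 77.635 + 76.804 + 79.934) / 5 = 78.5944
s = sqrt(sum((x - mean)^2)/(n-1)) = 1.3414866
u_A = s / sqrt(n) = 1.3414866 / sqrt(5) = 0.59993105
u_B1 = 1.389 / sqrt(3) = 0.80193952
u_B2 = 0.702 / sqrt(6) = 0.2865903
u_B3 = 1.127 / sqrt(3) = 0.65067375
u_B4 = 1.411 / sqrt(2) = 0.99772767
uc = sqrt(0.59993105^2 + 0.80193952^2 + 0.2865903^2 + 0.65067375^2 + 0.99772767^2) = 1.5824017
U = k * uc = 3 * 1.5824017
U = 4.7472

4.7472


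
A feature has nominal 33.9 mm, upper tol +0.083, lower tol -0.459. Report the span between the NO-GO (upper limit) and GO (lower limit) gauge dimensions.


GO = nominal - lower_tol (smallest hole = maximum material condition)
GO = 33.9 - 0.459 = 33.441
NO-GO = nominal + upper_tol (largest hole = least material condition)
NO-GO = 33.9 + 0.083 = 33.983
spread = NO-GO - GO = 33.983 - 33.441 = 0.5420

0.5420


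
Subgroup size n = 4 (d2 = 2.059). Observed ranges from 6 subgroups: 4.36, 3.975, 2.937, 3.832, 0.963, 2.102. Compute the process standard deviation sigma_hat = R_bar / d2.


R_bar = (4.36 + 3.975 + 2.937 + 3.832 + 0.963 + 2.102) / 6
R_bar = 18.169 / 6 = 3.0281667
sigma_hat = R_bar / d2 = 3.0281667 / 2.059 = 1.4707

1.4707


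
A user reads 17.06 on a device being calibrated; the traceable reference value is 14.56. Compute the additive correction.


Correction = standard - reading
= 14.56 - 17.06
= -2.5000

-2.5000


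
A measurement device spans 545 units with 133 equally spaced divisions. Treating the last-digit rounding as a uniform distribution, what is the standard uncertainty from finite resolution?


resolution = range / divisions
resolution = 545 / 133 = 4.0977444
u_res = resolution / (2*sqrt(3))
u_res = 4.0977444 / 3.4641016
u_res = 1.1829

1.1829


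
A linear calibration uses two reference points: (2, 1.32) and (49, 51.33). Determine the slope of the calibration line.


slope = (y2 - y1) / (x2 - x1)
= (51.33 - 1.32) / (49 - 2)
= 50.0100 / 47
= 1.0640

1.0640


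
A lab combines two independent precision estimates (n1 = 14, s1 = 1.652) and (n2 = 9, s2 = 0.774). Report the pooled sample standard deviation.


s_p = sqrt(((n1-1)*s1^2 + (n2-1)*s2^2) / (n1+n2-2))
numerator = (14-1)*1.652^2 + (9-1)*0.774^2 = 35.478352 + 4.792608 = 40.27096
denominator = 14 + 9 - 2 = 21
s_p^2 = 40.27096 / 21 = 1.9176648
s_p = sqrt(1.9176648) = 1.3848

1.3848


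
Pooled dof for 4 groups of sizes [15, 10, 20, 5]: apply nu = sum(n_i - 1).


nu = sum_i (n_i - 1)
nu = ((15 - 1) + (10 - 1) + (20 - 1) + (5 - 1))
nu = 14 + 9 + 19 + 4
nu = 46

46


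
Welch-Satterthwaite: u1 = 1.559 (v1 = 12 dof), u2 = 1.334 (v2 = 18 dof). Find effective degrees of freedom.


uc = sqrt(u1^2 + u2^2) = sqrt(1.559^2 + 1.334^2) = 2.0518375
v_eff = uc^4 / (u1^4/v1 + u2^4/v2)
= 2.0518375^4 / (1.559^4/12 + 1.334^4/18)
= 17.724413 / 0.66820424
v_eff = 26.5254

26.5254


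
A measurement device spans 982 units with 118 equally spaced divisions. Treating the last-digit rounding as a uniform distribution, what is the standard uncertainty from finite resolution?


resolution = range / divisions
resolution = 982 / 118 = 8.3220339
u_res = resolution / (2*sqrt(3))
u_res = 8.3220339 / 3.4641016
u_res = 2.4024

2.4024


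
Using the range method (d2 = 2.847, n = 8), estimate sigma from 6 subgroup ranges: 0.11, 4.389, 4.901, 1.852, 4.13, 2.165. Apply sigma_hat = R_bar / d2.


R_bar = (0.11 + 4.389 + 4.901 + 1.852 + 4.13 + 2.165) / 6
R_bar = 17.547 / 6 = 2.9245
sigma_hat = R_bar / d2 = 2.9245 / 2.847 = 1.0272

1.0272


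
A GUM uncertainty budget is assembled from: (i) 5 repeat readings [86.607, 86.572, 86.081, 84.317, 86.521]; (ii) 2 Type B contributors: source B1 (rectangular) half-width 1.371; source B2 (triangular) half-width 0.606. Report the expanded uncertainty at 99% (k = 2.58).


mean = (86.607 + 86.572 + 86.081 + 84.317 + 86.521) / 5 = 86.0196
s = sqrt(sum((x - mean)^2)/(n-1)) = 0.97521833
u_A = s / sqrt(n) = 0.97521833 / sqrt(5) = 0.4361309
u_B1 = 1.371 / sqrt(3) = 0.79154722
u_B2 = 0.606 / sqrt(6) = 0.24739846
uc = sqrt(0.4361309^2 + 0.79154722^2 + 0.24739846^2) = 0.93699688
U = k * uc = 2.58 * 0.93699688
U = 2.4175

2.4175


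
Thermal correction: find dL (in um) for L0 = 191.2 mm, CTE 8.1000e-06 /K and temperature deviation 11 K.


dL = L * alpha * dT
= 191.2 * 8.1000e-06 * 11
= 0.0170359 mm
dL_um = 0.0170359 * 1000 = 17.0359 um

17.0359


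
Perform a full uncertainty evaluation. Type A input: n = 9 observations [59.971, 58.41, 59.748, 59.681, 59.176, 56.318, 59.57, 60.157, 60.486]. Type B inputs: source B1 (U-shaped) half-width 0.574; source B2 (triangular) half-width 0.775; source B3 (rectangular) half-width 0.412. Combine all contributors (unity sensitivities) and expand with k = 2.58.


mean = (59.971 + 58.41 + 59.748 + 59.681 + 59.176 + 56.318 + 59.57 + 60.157 + 60.486) / 9 = 59.27966667
s = sqrt(sum((x - mean)^2)/(n-1)) = 1.2602644
u_A = s / sqrt(n) = 1.2602644 / sqrt(9) = 0.42008813
u_B1 = 0.574 / sqrt(2) = 0.40587929
u_B2 = 0.775 / sqrt(6) = 0.31639243
u_B3 = 0.412 / sqrt(3) = 0.23786831
uc = sqrt(0.42008813^2 + 0.40587929^2 + 0.31639243^2 + 0.23786831^2) = 0.70561855
U = k * uc = 2.58 * 0.70561855
U = 1.8205

1.8205


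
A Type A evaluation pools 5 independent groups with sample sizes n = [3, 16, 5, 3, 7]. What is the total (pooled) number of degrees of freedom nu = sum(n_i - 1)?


nu = sum_i (n_i - 1)
nu = ((3 - 1) + (16 - 1) + (5 - 1) + (3 - 1) + (7 - 1))
nu = 2 + 15 + 4 + 2 + 6
nu = 29

29


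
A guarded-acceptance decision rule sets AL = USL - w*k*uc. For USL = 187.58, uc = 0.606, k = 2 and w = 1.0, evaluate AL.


U = k * uc = 2 * 0.606 = 1.212
guard band g = w * U = 1.0 * 1.212 = 1.212
AL = USL - g = 187.58 - 1.212
AL = 186.3680

186.3680


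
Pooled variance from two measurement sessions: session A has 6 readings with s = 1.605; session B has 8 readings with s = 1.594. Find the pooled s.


s_p = sqrt(((n1-1)*s1^2 + (n2-1)*s2^2) / (n1+n2-2))
numerator = (6-1)*1.605^2 + (8-1)*1.594^2 = 12.880125 + 17.785852 = 30.665977
denominator = 6 + 8 - 2 = 12
s_p^2 = 30.665977 / 12 = 2.5554981
s_p = sqrt(2.5554981) = 1.5986

1.5986


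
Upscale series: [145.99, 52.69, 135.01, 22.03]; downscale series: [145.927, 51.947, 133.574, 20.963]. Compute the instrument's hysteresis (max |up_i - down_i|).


|145.99 - 145.927| = 0.0630
|52.69 - 51.947| = 0.7430
|135.01 - 133.574| = 1.4360
|22.03 - 20.963| = 1.0670
hysteresis = max(diffs) = 1.4360

1.4360


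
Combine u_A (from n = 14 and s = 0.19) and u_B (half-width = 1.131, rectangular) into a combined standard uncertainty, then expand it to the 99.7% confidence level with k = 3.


u_A = s / sqrt(n) = 0.19 / sqrt(14) = 0.050779636
u_B = half_width / sqrt(3) = 1.131 / sqrt(3) = 0.65298315
uc = sqrt(u_A^2 + u_B^2) = sqrt(0.050779636^2 + 0.65298315^2) = 0.65495463
U = k * uc = 3 * 0.65495463
U = 1.9649

1.9649


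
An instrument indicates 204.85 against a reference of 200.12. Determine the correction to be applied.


Correction = standard - reading
= 200.12 - 204.85
= -4.7300

-4.7300


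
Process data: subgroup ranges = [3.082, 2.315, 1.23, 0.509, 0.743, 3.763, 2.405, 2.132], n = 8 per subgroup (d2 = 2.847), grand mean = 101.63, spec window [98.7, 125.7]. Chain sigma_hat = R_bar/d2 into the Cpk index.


R_bar = (3.082 + 2.315 + 1.23 + 0.509 + 0.743 + 3.763 + 2.405 + 2.132) / 8 = 2.022375
sigma = R_bar / d2 = 2.022375 / 2.847 = 0.710353
Cp = (USL - LSL)/(6*sigma) = (125.7 - 98.7)/(6*0.710353) = 6.3349
Cpu = (125.7 - 101.63)/(3*0.710353) = 11.2949
Cpl = (101.63 - 98.7)/(3*0.710353) = 1.3749
Cpk = min(Cpu, Cpl) = 1.3749

1.3749


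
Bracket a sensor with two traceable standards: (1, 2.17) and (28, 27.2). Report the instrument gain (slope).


slope = (y2 - y1) / (x2 - x1)
= (27.2 - 2.17) / (28 - 1)
= 25.0300 / 27
= 0.9270

0.9270


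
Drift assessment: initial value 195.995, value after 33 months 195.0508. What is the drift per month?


rate = (v2 - v1) / months
= (195.0508 - 195.995) / 33
= -0.9442 / 33
= -0.0286

-0.0286


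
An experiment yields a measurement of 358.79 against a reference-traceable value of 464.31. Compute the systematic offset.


Systematic error = measured - true
= 358.79 - 464.31
= -105.5200

-105.5200


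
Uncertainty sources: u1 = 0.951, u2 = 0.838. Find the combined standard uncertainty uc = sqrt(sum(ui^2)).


uc = sqrt(0.951^2 + 0.838^2)
uc = sqrt(1.606645)
uc = 1.2675

1.2675


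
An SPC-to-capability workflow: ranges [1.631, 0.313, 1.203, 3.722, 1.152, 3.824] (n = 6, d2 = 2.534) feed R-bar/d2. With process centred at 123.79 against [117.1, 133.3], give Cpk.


R_bar = (1.631 + 0.313 + 1.203 + 3.722 + 1.152 + 3.824) / 6 = 1.9741667
sigma = R_bar / d2 = 1.9741667 / 2.534 = 0.77907131
Cp = (USL - LSL)/(6*sigma) = (133.3 - 117.1)/(6*0.77907131) = 3.4657
Cpu = (133.3 - 123.79)/(3*0.77907131) = 4.0689
Cpl = (123.79 - 117.1)/(3*0.77907131) = 2.8624
Cpk = min(Cpu, Cpl) = 2.8624

2.8624


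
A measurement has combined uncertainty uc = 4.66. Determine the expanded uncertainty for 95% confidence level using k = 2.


U = k * uc
U = 2 * 4.66
U = 9.3200

9.3200


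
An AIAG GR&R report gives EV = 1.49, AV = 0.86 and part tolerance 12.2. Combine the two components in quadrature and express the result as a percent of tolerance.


GRR = sqrt(EV^2 + AV^2) = sqrt(1.49^2 + 0.86^2) = 1.7203779
%GRR = GRR / tol * 100 = 1.7203779 / 12.2 * 100
%GRR = 14.1015

14.1015


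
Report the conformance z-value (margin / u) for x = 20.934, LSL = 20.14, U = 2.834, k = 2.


u = U / k = 2.834 / 2 = 1.417
margin = |LSL - x| = |20.14 - 20.934| = 0.794
z = margin / u = 0.794 / 1.417
z = 0.5603

0.5603


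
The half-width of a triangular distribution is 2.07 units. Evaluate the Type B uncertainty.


u_B = half_width / sqrt(6)
u_B = 2.07 / 2.4494897
u_B = 0.8451

0.8451


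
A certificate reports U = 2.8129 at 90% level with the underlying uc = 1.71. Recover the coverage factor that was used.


k = U / uc
k = 2.8129 / 1.71
k = 1.645

1.645


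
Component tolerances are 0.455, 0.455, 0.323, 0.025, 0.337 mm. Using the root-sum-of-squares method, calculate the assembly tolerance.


RSS = sqrt(0.455^2 + 0.455^2 + 0.323^2 + 0.025^2 + 0.337^2)
= sqrt(0.632573)
= 0.7953

0.7953


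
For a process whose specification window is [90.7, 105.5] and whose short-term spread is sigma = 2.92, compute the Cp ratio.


Cp = (USL - LSL) / (6 * sigma)
= (105.5 - 90.7) / (6 * 2.92)
= 14.8000 / 17.5200
= 0.8447

0.8447


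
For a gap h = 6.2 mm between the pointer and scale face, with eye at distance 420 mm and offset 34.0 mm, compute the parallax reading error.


error = h * offset / d
= 6.2 * 34.0 / 420
= 0.5019

0.5019


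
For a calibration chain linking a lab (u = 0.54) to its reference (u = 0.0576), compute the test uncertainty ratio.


TUR = u_lab / u_ref
= 0.54 / 0.0576
= 9.3750

9.3750


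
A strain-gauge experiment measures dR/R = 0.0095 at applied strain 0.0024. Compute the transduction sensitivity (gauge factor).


GF = (dR/R) / epsilon
= 0.0095 / 0.0024
= 3.9583

3.9583


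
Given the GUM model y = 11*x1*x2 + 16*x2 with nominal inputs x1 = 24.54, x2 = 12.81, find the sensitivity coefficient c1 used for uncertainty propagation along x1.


y = 11*x1*x2 + 16*x2
dy/dx1 = 11*x2
Evaluate at x2 = 12.81: c1 = 11 * 12.81
c1 = 140.9100

140.9100


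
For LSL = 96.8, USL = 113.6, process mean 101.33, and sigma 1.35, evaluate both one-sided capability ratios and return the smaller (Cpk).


Cpu = (USL - mean) / (3*sigma) = (113.6 - 101.33) / (3*1.35) = 3.0296
Cpl = (mean - LSL) / (3*sigma) = (101.33 - 96.8) / (3*1.35) = 1.1185
Cpk = min(Cpu, Cpl) = 1.1185

1.1185


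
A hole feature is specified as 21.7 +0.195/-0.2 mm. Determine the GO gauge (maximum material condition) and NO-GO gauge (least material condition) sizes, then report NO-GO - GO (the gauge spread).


GO = nominal - lower_tol (smallest hole = maximum material condition)
GO = 21.7 - 0.2 = 21.5
NO-GO = nominal + upper_tol (largest hole = least material condition)
NO-GO = 21.7 + 0.195 = 21.895
spread = NO-GO - GO = 21.895 - 21.5 = 0.3950

0.3950


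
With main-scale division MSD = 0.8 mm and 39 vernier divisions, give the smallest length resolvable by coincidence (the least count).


LC = MSD / n_div
= 0.8 / 39
= 0.0205

0.0205


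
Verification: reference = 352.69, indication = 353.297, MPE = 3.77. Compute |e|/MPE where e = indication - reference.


e = indication - reference = 353.297 - 352.69 = 0.6070
|e| = 0.6070
ratio = |e| / MPE = 0.6070 / 3.77
ratio = 0.1610

0.1610


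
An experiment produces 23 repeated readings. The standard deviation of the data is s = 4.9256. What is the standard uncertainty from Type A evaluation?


u_A = s / sqrt(n)
u_A = 4.9256 / sqrt(23)
u_A = 4.9256 / 4.7958315
u_A = 1.0271

1.0271


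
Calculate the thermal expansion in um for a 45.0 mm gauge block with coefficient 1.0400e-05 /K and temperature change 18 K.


dL = L * alpha * dT
= 45.0 * 1.0400e-05 * 18
= 0.0084240 mm
dL_um = 0.0084240 * 1000 = 8.4240 um

8.4240


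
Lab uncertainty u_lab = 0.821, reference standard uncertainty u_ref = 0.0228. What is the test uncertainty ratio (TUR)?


TUR = u_lab / u_ref
= 0.821 / 0.0228
= 36.0088

36.0088


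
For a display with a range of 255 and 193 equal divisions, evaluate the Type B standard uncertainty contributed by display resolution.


resolution = range / divisions
resolution = 255 / 193 = 1.3212435
u_res = resolution / (2*sqrt(3))
u_res = 1.3212435 / 3.4641016
u_res = 0.3814

0.3814


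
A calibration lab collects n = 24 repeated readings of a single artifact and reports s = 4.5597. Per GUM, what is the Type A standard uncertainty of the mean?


u_A = s / sqrt(n)
u_A = 4.5597 / sqrt(24)
u_A = 4.5597 / 4.8989795
u_A = 0.9307

0.9307


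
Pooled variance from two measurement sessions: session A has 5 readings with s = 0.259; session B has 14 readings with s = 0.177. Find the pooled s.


s_p = sqrt(((n1-1)*s1^2 + (n2-1)*s2^2) / (n1+n2-2))
numerator = (5-1)*0.259^2 + (14-1)*0.177^2 = 0.268324 + 0.407277 = 0.675601
denominator = 5 + 14 - 2 = 17
s_p^2 = 0.675601 / 17 = 0.039741235
s_p = sqrt(0.039741235) = 0.1994

0.1994


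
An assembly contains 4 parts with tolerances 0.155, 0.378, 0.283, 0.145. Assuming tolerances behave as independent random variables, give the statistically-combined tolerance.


RSS = sqrt(0.155^2 + 0.378^2 + 0.283^2 + 0.145^2)
= sqrt(0.268023)
= 0.5177

0.5177


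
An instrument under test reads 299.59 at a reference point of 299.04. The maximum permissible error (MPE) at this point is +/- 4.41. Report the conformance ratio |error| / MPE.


e = indication - reference = 299.59 - 299.04 = 0.5500
|e| = 0.5500
ratio = |e| / MPE = 0.5500 / 4.41
ratio = 0.1247

0.1247


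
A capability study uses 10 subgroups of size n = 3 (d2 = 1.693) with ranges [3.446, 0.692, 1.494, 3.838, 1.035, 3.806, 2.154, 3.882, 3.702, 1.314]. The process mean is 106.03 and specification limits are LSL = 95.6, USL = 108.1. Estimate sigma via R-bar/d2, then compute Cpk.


R_bar = (3.446 + 0.692 + 1.494 + 3.838 + 1.035 + 3.806 + 2.154 + 3.882 + 3.702 + 1.314) / 10 = 2.5363
sigma = R_bar / d2 = 2.5363 / 1.693 = 1.4981099
Cp = (USL - LSL)/(6*sigma) = (108.1 - 95.6)/(6*1.4981099) = 1.3906
Cpu = (108.1 - 106.03)/(3*1.4981099) = 0.4606
Cpl = (106.03 - 95.6)/(3*1.4981099) = 2.3207
Cpk = min(Cpu, Cpl) = 0.4606

0.4606


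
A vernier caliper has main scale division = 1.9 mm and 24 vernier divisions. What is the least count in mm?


LC = MSD / n_div
= 1.9 / 24
= 0.0792

0.0792


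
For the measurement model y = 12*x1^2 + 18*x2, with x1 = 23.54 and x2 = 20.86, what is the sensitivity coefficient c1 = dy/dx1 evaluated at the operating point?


y = 12*x1^2 + 18*x2
dy/dx1 = 2*12*x1
Evaluate at x1 = 23.54: c1 = 24 * 23.54
c1 = 564.9600

564.9600


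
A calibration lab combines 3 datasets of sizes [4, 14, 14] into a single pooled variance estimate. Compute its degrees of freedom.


nu = sum_i (n_i - 1)
nu = ((4 - 1) + (14 - 1) + (14 - 1))
nu = 3 + 13 + 13
nu = 29

29


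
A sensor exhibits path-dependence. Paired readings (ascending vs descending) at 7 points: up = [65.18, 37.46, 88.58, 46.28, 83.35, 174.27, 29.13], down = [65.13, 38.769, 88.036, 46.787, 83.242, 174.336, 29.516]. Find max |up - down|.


|65.18 - 65.13| = 0.0500
|37.46 - 38.769| = 1.3090
|88.58 - 88.036| = 0.5440
|46.28 - 46.787| = 0.5070
|83.35 - 83.242| = 0.1080
|174.27 - 174.336| = 0.0660
|29.13 - 29.516| = 0.3860
hysteresis = max(diffs) = 1.3090

1.3090


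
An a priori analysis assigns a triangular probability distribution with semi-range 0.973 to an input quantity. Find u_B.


u_B = half_width / sqrt(6)
u_B = 0.973 / 2.4494897
u_B = 0.3972

0.3972


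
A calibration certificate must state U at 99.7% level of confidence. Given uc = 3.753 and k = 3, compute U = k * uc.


U = k * uc
U = 3 * 3.753
U = 11.2590

11.2590


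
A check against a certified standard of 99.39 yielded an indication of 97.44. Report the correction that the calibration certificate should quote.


Correction = standard - reading
= 99.39 - 97.44
= 1.9500

1.9500


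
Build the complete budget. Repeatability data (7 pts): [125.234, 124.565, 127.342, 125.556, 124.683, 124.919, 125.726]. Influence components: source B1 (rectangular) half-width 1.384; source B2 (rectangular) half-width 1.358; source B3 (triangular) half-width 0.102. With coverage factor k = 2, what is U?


mean = (125.234 + 124.565 + 127.342 + 125.556 + 124.683 + 124.919 + 125.726) / 7 = 125.4321429
s = sqrt(sum((x - mean)^2)/(n-1)) = 0.94560165
u_A = s / sqrt(n) = 0.94560165 / sqrt(7) = 0.35740383
u_B1 = 1.384 / sqrt(3) = 0.79905277
u_B2 = 1.358 / sqrt(3) = 0.78404167
u_B3 = 0.102 / sqrt(6) = 0.041641326
uc = sqrt(0.35740383^2 + 0.79905277^2 + 0.78404167^2 + 0.041641326^2) = 1.1758734
U = k * uc = 2 * 1.1758734
U = 2.3517

2.3517


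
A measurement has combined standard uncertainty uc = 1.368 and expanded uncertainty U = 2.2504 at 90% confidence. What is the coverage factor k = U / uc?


k = U / uc
k = 2.2504 / 1.368
k = 1.645

1.645


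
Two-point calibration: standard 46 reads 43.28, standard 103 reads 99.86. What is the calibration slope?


slope = (y2 - y1) / (x2 - x1)
= (99.86 - 43.28) / (103 - 46)
= 56.5800 / 57
= 0.9926

0.9926


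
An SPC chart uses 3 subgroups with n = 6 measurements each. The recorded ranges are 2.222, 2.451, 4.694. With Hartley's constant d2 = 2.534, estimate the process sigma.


R_bar = (2.222 + 2.451 + 4.694) / 3
R_bar = 9.367 / 3 = 3.1223333
sigma_hat = R_bar / d2 = 3.1223333 / 2.534 = 1.2322

1.2322


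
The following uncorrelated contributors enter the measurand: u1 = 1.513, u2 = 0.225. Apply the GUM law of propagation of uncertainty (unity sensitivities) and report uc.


uc = sqrt(1.513^2 + 0.225^2)
uc = sqrt(2.339794)
uc = 1.5296

1.5296


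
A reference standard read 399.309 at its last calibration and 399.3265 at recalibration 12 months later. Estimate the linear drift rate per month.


rate = (v2 - v1) / months
= (399.3265 - 399.309) / 12
= 0.0175 / 12
= 0.0015

0.0015


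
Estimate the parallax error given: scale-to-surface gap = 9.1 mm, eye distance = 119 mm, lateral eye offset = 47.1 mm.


error = h * offset / d
= 9.1 * 47.1 / 119
= 3.6018

3.6018


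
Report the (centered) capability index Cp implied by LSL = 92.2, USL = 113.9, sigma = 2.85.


Cp = (USL - LSL) / (6 * sigma)
= (113.9 - 92.2) / (6 * 2.85)
= 21.7000 / 17.1000
= 1.2690

1.2690


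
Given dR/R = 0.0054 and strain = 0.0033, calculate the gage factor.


GF = (dR/R) / epsilon
= 0.0054 / 0.0033
= 1.6364

1.6364


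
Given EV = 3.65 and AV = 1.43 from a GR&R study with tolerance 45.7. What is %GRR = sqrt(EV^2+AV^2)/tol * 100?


GRR = sqrt(EV^2 + AV^2) = sqrt(3.65^2 + 1.43^2) = 3.9201275
%GRR = GRR / tol * 100 = 3.9201275 / 45.7 * 100
%GRR = 8.5780

8.5780


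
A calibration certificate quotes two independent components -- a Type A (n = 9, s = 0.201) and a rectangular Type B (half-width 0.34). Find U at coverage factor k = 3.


u_A = s / sqrt(n) = 0.201 / sqrt(9) = 0.067
u_B = half_width / sqrt(3) = 0.34 / sqrt(3) = 0.19629909
uc = sqrt(u_A^2 + u_B^2) = sqrt(0.067^2 + 0.19629909^2) = 0.20741826
U = k * uc = 3 * 0.20741826
U = 0.6223

0.6223


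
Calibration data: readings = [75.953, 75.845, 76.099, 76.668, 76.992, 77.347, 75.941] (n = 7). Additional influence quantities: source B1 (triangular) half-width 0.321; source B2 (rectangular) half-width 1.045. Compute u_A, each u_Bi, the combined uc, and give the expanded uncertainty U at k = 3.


mean = (75.953 + 75.845 + 76.099 + 76.668 + 76.992 + 77.347 + 75.941) / 7 = 76.40642857
s = sqrt(sum((x - mean)^2)/(n-1)) = 0.5955283
u_A = s / sqrt(n) = 0.5955283 / sqrt(7) = 0.22508854
u_B1 = 0.321 / sqrt(6) = 0.1310477
u_B2 = 1.045 / sqrt(3) = 0.60333103
uc = sqrt(0.22508854^2 + 0.1310477^2 + 0.60333103^2) = 0.65715043
U = k * uc = 3 * 0.65715043
U = 1.9715

1.9715


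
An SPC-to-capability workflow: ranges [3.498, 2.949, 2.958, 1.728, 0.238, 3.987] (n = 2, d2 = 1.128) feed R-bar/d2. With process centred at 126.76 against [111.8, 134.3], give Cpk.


R_bar = (3.498 + 2.949 + 2.958 + 1.728 + 0.238 + 3.987) / 6 = 2.5596667
sigma = R_bar / d2 = 2.5596667 / 1.128 = 2.2692081
Cp = (USL - LSL)/(6*sigma) = (134.3 - 111.8)/(6*2.2692081) = 1.6526
Cpu = (134.3 - 126.76)/(3*2.2692081) = 1.1076
Cpl = (126.76 - 111.8)/(3*2.2692081) = 2.1975
Cpk = min(Cpu, Cpl) = 1.1076

1.1076
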